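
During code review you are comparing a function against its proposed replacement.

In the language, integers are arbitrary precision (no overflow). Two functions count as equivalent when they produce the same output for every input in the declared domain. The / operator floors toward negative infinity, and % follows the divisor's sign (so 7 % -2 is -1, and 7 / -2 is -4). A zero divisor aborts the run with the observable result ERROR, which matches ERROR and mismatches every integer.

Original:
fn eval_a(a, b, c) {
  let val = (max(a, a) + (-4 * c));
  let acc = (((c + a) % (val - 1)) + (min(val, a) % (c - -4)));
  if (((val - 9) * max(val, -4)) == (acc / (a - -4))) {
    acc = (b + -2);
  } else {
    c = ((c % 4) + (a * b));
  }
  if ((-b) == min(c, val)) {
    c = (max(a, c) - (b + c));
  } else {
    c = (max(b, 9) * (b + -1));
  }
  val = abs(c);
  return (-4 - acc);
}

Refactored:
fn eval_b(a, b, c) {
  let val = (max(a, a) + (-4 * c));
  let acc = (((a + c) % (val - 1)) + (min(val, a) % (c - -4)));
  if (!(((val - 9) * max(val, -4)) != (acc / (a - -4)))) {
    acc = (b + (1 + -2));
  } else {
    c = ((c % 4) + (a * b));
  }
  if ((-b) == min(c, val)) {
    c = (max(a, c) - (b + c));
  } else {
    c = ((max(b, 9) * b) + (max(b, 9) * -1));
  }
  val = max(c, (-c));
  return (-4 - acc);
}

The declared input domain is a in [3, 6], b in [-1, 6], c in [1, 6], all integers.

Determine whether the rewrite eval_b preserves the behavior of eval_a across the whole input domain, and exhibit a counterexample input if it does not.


Not equivalent: a=4, b=-1, c=1 separates them (-1 vs -2).
eval_a: val=0, then acc=0, then (((val - 9) * max(val, -4)) == (acc / (a - -4))) is true, then acc=-3, then ((-b) == min(c, val)) is false, then c=-18, then val=18, then returns -1
eval_b: val=0, then acc=0, then (!(((val - 9) * max(val, -4)) != (acc / (a - -4)))) is true, then acc=-2, then ((-b) == min(c, val)) is false, then c=-18, then val=18, then returns -2
verdict: not equivalent; witness: a=4, b=-1, c=1


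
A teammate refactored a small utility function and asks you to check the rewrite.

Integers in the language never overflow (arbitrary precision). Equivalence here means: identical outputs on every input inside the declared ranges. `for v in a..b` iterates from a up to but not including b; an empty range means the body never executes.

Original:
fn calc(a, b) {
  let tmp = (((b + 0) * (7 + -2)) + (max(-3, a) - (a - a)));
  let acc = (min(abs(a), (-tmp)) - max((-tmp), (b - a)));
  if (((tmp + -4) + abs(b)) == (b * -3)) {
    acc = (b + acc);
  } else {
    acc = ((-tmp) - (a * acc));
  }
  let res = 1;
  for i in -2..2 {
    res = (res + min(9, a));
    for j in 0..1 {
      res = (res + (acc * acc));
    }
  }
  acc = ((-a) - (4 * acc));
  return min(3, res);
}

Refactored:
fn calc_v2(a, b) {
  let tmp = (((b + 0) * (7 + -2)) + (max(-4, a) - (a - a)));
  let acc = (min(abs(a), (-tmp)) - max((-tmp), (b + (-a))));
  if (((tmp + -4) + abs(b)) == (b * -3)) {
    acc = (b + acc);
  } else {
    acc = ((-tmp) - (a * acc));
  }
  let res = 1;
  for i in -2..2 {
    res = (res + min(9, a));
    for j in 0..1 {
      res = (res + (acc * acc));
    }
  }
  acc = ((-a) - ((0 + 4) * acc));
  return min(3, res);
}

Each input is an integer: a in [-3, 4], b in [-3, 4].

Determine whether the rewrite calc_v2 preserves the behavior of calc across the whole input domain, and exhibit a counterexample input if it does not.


Although `-3` became `-4`, no input in the stated domain can expose it.
As a probe, take a=-1, b=1: calc runs tmp becomes 4; next acc becomes -6; next (((tmp + -4) + abs(b)) == (b * -3)) evaluates to false; next acc becomes -10; next res becomes 1; next at i=-2:; next res becomes 0; next at j=0:; next res becomes 100; next at i=-1:; next res becomes 99; next at j=0:; next res becomes 199; next at i=0:; next res becomes 198; next at j=0:; next res becomes 298; next at i=1:; next res becomes 297; next at j=0:; next res becomes 397; next acc becomes 41; next final value 3; calc_v2 runs tmp becomes 4; next acc becomes -6; next (((tmp + -4) + abs(b)) == (b * -3)) evaluates to false; next acc becomes -10; next res becomes 1; next at i=-2:; next res becomes 0; next at j=0:; next res becomes 100; next at i=-1:; next res becomes 99; next at j=0:; next res becomes 199; next at i=0:; next res becomes 198; next at j=0:; next res becomes 298; next at i=1:; next res becomes 297; next at j=0:; next res becomes 397; next acc becomes 41; next final value 3; both end at 3.
Every one of the 64 inputs gives matching results.
verdict: equivalent


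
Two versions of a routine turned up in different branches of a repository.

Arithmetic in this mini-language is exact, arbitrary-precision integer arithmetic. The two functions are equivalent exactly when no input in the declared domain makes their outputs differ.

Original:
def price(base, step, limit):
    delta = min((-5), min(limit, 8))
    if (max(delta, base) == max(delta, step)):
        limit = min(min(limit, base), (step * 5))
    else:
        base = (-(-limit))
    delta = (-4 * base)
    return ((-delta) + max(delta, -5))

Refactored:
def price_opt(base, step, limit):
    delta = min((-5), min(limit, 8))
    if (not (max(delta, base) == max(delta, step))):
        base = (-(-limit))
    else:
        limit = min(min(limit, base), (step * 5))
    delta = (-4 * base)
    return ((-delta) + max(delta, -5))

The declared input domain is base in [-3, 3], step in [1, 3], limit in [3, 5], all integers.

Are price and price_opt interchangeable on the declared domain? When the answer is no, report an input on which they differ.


This is a faithful refactor — boolean connective usage differs, but the computed results match everywhere.
As a probe, take base=-1, step=2, limit=3: price runs delta=-5, then (max(delta, base) == max(delta, step)) is false, then base=3, then delta=-12, then returns 7; price_opt runs delta=-5, then (not (max(delta, base) == max(delta, step))) is true, then base=3, then delta=-12, then returns 7; both end at 7.
An exhaustive pass over the 63 declared inputs shows identical outputs.
verdict: equivalent


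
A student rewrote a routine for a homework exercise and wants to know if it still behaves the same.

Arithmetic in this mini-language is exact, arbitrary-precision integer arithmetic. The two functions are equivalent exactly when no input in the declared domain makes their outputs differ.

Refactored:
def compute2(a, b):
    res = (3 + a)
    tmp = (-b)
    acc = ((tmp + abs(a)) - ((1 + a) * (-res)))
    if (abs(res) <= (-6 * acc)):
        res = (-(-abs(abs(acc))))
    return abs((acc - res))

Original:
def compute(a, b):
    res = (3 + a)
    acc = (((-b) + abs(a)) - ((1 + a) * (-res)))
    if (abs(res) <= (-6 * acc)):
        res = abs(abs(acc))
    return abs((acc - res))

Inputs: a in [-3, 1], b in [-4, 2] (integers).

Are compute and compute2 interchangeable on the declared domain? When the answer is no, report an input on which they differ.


Reading the diff, among the changes: local variable names differ; and statement counts differ.
Tracing a=-3, b=0: compute: res := 0 | acc := 3 | (abs(res) <= (-6 * acc)): false | result 3 | compute2: res := 0 | tmp := 0 | acc := 3 | (abs(res) <= (-6 * acc)): false | result 3 — matching result 3.
Across all 35 domain points the two functions coincide.
verdict: equivalent


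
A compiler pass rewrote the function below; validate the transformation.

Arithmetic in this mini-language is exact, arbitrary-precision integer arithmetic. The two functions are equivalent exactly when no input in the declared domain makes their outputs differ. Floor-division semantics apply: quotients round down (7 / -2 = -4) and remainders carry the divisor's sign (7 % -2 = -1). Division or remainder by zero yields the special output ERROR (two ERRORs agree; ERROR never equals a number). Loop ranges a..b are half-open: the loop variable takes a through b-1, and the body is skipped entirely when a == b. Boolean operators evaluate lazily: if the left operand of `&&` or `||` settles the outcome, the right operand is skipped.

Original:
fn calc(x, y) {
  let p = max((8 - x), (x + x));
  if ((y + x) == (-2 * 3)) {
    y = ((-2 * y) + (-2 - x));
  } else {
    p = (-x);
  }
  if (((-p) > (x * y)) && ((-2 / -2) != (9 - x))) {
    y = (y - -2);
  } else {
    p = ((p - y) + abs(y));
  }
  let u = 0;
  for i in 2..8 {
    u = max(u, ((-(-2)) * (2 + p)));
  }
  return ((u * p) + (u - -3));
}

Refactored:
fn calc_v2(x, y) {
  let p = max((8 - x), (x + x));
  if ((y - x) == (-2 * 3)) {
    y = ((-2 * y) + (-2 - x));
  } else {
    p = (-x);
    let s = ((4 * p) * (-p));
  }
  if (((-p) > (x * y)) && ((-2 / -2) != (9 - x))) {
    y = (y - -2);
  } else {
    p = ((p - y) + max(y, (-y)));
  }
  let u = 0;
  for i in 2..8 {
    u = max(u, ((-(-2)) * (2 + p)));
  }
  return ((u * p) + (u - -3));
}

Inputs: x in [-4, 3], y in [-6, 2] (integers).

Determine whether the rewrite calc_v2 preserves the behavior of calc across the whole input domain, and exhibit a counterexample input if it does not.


Consider the input x=-4, y=-2.
calc: p=12, then ((y + x) == (-2 * 3)) is true, then y=6, then (((-p) > (x * y)) && ((-2 / -2) != (9 - x))) is true, then y=8, then u=0, then (i=2), then u=28, then (i=3), then u=28, then (i=4), then u=28, then (i=5), then u=28, then (i=6), then u=28, then (i=7), then u=28, then returns 367
calc_v2: p=12, then ((y - x) == (-2 * 3)) is false, then p=4, then s=-64, then (((-p) > (x * y)) && ((-2 / -2) != (9 - x))) is false, then p=8, then u=0, then (i=2), then u=20, then (i=3), then u=20, then (i=4), then u=20, then (i=5), then u=20, then (i=6), then u=20, then (i=7), then u=20, then returns 183
367 and 183 differ, so these are not the same function on this domain.
verdict: not equivalent; witness: x=-4, y=-2


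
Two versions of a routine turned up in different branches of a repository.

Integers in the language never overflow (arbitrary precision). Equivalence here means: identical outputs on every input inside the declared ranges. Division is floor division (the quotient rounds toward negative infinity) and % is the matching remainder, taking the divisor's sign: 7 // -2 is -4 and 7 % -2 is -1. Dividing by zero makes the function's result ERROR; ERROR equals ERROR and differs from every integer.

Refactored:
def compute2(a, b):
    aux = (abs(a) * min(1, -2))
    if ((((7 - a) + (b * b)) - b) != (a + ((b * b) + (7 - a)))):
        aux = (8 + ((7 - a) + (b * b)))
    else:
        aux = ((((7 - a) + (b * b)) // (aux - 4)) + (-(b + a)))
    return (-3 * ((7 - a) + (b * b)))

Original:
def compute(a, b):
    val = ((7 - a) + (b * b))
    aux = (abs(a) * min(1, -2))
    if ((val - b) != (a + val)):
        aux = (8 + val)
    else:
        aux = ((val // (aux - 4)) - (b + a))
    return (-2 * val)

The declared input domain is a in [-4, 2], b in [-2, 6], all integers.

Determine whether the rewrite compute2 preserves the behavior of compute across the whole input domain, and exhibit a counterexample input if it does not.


The rewrite breaks on a=-4, b=-2, where the results are -30 and -45.
compute: val := 15 | aux := -8 | ((val - b) != (a + val)): true | aux := 23 | result -30
compute2: aux := -8 | ((((7 - a) + (b * b)) - b) != (a + ((b * b) + (7 - a)))): true | aux := 23 | result -45
verdict: not equivalent; witness: a=-4, b=-2


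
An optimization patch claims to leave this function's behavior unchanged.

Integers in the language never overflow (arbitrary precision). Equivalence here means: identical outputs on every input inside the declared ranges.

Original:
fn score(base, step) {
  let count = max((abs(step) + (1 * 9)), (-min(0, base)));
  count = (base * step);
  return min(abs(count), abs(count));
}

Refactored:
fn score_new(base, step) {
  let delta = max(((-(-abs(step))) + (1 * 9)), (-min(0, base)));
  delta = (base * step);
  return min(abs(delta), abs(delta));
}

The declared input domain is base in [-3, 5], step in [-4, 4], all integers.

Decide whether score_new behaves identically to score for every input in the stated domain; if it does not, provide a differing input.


Reading the diff, among the changes: local variable names differ.
As a probe, take base=0, step=-1: score runs count = 10; count = 0; return 0; score_new runs delta = 10; delta = 0; return 0; both end at 0.
An exhaustive pass over the 81 declared inputs shows identical outputs.
verdict: equivalent


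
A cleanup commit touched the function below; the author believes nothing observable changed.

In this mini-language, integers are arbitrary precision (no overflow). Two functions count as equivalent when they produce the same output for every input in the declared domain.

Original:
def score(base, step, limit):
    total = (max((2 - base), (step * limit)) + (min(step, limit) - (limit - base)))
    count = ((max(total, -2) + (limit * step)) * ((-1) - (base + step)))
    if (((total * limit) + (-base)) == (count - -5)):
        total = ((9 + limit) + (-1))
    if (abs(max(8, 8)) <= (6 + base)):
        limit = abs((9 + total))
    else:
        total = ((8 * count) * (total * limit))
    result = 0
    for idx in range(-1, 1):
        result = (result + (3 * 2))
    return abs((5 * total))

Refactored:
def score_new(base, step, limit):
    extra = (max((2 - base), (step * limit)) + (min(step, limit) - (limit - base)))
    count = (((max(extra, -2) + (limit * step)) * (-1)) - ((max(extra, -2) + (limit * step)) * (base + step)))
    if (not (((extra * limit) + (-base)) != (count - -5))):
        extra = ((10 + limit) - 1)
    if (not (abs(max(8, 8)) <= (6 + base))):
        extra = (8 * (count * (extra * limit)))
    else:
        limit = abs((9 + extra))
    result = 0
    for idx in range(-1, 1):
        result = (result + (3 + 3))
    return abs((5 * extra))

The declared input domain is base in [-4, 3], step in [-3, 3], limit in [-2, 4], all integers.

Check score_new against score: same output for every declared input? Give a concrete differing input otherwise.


Run the pair on base=-1, step=-2, limit=4.
score: total = -4; count = -20; (((total * limit) + (-base)) == (count - -5)) -> true; total = 12; (abs(max(8, 8)) <= (6 + base)) -> false; total = -7680; result = 0; [idx=-1]; result = 6; [idx=0]; result = 12; return 38400
score_new: extra = -4; count = -20; (not (((extra * limit) + (-base)) != (count - -5))) -> true; extra = 13; (not (abs(max(8, 8)) <= (6 + base))) -> true; extra = -8320; result = 0; [idx=-1]; result = 6; [idx=0]; result = 12; return 41600
38400 != 41600, so the rewrite changes behavior.
verdict: not equivalent; witness: base=-1, step=-2, limit=4


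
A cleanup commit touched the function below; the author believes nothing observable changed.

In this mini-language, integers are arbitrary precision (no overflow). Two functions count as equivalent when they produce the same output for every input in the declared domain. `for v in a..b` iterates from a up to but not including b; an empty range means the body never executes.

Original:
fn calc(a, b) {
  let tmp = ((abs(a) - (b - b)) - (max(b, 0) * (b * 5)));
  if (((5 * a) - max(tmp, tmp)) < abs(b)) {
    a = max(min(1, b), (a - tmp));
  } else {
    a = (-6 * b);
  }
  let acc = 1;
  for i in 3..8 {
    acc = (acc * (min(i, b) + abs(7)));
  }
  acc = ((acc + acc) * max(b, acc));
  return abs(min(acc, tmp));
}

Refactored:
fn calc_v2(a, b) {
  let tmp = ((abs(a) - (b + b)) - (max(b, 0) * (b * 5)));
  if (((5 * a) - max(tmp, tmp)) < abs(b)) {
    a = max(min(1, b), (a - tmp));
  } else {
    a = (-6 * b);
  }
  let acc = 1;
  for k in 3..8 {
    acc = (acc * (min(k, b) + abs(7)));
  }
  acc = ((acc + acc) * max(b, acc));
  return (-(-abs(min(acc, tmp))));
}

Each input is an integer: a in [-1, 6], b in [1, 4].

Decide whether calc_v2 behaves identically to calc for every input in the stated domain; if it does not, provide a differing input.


Input a=-1, b=1: 4 from calc versus 6 from calc_v2.
verdict: not equivalent; witness: a=-1, b=1


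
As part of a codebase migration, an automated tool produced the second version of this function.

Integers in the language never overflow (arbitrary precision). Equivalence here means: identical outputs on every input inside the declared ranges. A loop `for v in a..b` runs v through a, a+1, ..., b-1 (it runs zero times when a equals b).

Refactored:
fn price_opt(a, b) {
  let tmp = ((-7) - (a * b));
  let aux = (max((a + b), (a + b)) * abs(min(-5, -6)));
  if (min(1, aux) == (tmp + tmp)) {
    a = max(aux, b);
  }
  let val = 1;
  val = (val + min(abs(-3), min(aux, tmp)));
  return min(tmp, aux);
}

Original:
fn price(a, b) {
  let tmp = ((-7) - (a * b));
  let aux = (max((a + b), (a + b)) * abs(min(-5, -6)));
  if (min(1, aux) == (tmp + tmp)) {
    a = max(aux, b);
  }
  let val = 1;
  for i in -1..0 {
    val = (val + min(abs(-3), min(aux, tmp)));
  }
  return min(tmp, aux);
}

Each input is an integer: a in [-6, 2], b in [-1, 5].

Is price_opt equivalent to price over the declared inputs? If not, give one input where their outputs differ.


Although statement counts differ, loop structure differs, local variable names differ, 63/63 inputs agree.
verdict: equivalent


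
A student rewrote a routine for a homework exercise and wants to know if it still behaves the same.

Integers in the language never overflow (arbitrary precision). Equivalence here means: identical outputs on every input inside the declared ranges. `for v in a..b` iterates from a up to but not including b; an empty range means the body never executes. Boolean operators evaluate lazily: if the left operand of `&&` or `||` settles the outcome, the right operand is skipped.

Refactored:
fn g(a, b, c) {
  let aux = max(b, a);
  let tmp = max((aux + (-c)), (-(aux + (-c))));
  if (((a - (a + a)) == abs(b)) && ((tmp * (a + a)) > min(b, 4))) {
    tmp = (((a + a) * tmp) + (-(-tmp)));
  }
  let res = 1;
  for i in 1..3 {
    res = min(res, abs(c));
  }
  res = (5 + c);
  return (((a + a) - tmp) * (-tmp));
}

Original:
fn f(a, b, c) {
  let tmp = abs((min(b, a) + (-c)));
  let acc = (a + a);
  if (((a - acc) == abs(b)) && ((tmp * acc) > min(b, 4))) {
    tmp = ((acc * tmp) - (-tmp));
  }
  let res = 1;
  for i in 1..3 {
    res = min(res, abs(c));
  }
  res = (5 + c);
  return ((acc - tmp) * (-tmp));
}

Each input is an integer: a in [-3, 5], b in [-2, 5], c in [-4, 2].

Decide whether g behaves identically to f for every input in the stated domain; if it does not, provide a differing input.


At a=-3, b=-2, c=-4: f gives 7, g gives 16.
verdict: not equivalent; witness: a=-3, b=-2, c=-4


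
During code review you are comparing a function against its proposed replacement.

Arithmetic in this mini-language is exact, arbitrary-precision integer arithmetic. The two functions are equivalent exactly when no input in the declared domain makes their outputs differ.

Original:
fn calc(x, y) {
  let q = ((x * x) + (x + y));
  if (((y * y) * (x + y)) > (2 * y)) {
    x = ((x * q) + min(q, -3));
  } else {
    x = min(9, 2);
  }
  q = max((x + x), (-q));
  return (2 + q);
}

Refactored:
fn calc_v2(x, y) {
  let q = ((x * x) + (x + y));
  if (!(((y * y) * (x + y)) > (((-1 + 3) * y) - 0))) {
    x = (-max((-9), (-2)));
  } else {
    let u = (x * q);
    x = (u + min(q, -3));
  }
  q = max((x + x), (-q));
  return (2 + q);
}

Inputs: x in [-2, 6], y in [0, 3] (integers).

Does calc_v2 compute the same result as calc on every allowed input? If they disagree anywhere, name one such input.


Side by side, the visible changes include: arithmetic usage differs; also statement counts differ; also boolean connective usage differs; also min/max/abs usage differs; also constant usage differs; also local variable names differ.
One worked example (x=0, y=0) — calc: q becomes 0; next (((y * y) * (x + y)) > (2 * y)) evaluates to false; next x becomes 2; next q becomes 4; next final value 6; calc_v2: q becomes 0; next (!(((y * y) * (x + y)) > (((-1 + 3) * y) - 0))) evaluates to true; next x becomes 2; next q becomes 4; next final value 6; agreement on 6.
Every one of the 36 inputs gives matching results.
verdict: equivalent


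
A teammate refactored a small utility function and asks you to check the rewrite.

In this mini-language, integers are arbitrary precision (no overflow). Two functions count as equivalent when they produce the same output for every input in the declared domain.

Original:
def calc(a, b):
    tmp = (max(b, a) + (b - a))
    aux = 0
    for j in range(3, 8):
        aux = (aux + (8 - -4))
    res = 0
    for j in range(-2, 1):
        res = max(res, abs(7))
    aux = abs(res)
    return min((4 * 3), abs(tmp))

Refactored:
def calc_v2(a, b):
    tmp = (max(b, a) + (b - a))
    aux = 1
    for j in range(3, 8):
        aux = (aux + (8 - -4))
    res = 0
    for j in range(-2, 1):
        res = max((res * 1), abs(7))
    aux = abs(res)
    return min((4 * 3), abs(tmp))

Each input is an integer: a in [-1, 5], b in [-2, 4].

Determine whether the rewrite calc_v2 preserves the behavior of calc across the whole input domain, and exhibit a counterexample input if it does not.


The edit looks behavioral (`0` became `1`), but over these ranges it never changes the outcome; all 49 inputs agree.
verdict: equivalent


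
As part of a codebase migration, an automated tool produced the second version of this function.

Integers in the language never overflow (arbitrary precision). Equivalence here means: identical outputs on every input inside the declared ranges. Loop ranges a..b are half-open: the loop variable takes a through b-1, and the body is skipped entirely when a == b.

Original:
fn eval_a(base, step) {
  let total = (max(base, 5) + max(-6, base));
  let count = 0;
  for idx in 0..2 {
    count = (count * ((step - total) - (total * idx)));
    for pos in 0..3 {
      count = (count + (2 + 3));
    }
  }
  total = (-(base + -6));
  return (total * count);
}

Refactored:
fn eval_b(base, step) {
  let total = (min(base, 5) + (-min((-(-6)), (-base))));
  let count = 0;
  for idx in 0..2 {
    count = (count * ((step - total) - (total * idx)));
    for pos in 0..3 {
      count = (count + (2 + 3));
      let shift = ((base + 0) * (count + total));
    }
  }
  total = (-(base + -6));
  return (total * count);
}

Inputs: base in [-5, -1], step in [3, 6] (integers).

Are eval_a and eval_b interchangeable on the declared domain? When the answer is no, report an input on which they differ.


Not equivalent: base=-5, step=3 separates them (660 vs 3960).
eval_a: total becomes 0; next count becomes 0; next at idx=0:; next count becomes 0; next at pos=0:; next count becomes 5; next at pos=1:; next count becomes 10; next at pos=2:; next count becomes 15; next at idx=1:; next count becomes 45; next at pos=0:; next count becomes 50; next at pos=1:; next count becomes 55; next at pos=2:; next count becomes 60; next total becomes 11; next final value 660
eval_b: total becomes -10; next count becomes 0; next at idx=0:; next count becomes 0; next at pos=0:; next count becomes 5; next shift becomes 25; next at pos=1:; next count becomes 10; next shift becomes 0; next at pos=2:; next count becomes 15; next shift becomes -25; next at idx=1:; next count becomes 345; next at pos=0:; next count becomes 350; next shift becomes -1700; next at pos=1:; next count becomes 355; next shift becomes -1725; next at pos=2:; next count becomes 360; next shift becomes -1750; next total becomes 11; next final value 3960
verdict: not equivalent; witness: base=-5, step=3


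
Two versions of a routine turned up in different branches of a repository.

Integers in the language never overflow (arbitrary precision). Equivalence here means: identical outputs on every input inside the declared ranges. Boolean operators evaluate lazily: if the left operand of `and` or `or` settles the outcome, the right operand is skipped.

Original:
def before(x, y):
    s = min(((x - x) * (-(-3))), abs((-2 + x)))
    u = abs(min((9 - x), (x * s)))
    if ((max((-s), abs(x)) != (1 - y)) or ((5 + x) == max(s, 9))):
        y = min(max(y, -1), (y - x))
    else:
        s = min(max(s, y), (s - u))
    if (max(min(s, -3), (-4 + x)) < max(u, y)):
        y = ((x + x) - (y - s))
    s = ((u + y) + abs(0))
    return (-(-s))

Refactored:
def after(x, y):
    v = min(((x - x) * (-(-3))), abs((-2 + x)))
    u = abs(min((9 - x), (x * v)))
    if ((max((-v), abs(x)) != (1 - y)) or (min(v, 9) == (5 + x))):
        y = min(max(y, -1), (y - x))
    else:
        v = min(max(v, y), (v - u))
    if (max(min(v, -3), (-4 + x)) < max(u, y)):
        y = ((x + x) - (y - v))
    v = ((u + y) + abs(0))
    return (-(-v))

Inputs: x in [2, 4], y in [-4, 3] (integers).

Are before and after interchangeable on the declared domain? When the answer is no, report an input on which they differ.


These are not equivalent — on x=4, y=-3 the outputs split (-7 vs -3).
before: s := 0 | u := 0 | ((max((-s), abs(x)) != (1 - y)) or ((5 + x) == max(s, 9))): true | y := -7 | (max(min(s, -3), (-4 + x)) < max(u, y)): false | s := -7 | result -7
after: v := 0 | u := 0 | ((max((-v), abs(x)) != (1 - y)) or (min(v, 9) == (5 + x))): false | v := 0 | (max(min(v, -3), (-4 + x)) < max(u, y)): false | v := -3 | result -3
verdict: not equivalent; witness: x=4, y=-3


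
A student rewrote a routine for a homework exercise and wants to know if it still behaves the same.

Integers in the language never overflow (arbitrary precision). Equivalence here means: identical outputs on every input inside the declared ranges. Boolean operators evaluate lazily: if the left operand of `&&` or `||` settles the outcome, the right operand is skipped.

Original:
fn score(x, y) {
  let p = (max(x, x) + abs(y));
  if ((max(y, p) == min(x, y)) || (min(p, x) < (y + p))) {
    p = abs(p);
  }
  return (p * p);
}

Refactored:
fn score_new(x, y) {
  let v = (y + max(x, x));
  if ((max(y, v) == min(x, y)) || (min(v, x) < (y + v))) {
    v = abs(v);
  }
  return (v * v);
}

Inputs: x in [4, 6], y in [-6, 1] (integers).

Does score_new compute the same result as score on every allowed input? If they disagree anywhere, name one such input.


On input x=4, y=-6, score returns 100 while score_new returns 4.
verdict: not equivalent; witness: x=4, y=-6


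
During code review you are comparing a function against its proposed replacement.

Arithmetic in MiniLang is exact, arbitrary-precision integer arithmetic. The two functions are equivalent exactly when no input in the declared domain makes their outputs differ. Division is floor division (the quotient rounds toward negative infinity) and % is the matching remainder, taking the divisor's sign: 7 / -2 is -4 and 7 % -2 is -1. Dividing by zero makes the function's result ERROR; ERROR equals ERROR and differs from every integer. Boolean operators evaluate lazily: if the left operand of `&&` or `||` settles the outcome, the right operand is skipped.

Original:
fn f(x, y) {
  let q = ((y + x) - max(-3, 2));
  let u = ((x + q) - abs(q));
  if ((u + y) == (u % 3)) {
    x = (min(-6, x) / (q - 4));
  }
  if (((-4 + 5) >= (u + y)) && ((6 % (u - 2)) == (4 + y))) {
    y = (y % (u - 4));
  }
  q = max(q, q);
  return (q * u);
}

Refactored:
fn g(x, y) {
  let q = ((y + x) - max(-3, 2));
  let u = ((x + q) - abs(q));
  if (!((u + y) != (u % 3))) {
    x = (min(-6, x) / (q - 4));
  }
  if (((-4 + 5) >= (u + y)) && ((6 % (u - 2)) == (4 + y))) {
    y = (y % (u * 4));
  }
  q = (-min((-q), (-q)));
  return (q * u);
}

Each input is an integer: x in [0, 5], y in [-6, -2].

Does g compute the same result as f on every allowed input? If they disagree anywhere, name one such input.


Not equivalent: x=4, y=-4 separates them (0 vs ERROR).
f: q becomes -2; next u becomes 0; next ((u + y) == (u % 3)) evaluates to false; next (((-4 + 5) >= (u + y)) && ((6 % (u - 2)) == (4 + y))) evaluates to true; next y becomes 0; next q becomes -2; next final value 0
g: q becomes -2; next u becomes 0; next (!((u + y) != (u % 3))) evaluates to false; next (((-4 + 5) >= (u + y)) && ((6 % (u - 2)) == (4 + y))) evaluates to true; next hits division by zero so the output is ERROR
verdict: not equivalent; witness: x=4, y=-4


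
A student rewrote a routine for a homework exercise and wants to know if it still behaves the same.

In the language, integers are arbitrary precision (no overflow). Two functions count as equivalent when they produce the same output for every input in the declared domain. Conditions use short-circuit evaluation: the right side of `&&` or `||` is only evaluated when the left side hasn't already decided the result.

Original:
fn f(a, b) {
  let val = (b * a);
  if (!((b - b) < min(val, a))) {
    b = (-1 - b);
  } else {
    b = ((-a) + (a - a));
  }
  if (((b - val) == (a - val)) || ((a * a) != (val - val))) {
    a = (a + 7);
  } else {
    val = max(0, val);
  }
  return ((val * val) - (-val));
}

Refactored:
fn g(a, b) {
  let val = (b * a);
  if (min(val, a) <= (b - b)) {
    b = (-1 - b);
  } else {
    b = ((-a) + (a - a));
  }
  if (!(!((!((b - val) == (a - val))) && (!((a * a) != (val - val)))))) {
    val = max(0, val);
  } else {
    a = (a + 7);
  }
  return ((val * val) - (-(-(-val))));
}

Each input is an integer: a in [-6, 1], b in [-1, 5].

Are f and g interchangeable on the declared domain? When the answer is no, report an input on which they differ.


The two are interchangeable: boolean connective usage differs; also comparison usage differs, and every declared input agrees.
As a probe, take a=-6, b=3: f runs val = -18; (!((b - b) < min(val, a))) -> true; b = -4; (((b - val) == (a - val)) || ((a * a) != (val - val))) -> true; a = 1; return 306; g runs val = -18; (min(val, a) <= (b - b)) -> true; b = -4; (!(!((!((b - val) == (a - val))) && (!((a * a) != (val - val)))))) -> false; a = 1; return 306; both end at 306.
Every one of the 56 inputs gives matching results.
verdict: equivalent


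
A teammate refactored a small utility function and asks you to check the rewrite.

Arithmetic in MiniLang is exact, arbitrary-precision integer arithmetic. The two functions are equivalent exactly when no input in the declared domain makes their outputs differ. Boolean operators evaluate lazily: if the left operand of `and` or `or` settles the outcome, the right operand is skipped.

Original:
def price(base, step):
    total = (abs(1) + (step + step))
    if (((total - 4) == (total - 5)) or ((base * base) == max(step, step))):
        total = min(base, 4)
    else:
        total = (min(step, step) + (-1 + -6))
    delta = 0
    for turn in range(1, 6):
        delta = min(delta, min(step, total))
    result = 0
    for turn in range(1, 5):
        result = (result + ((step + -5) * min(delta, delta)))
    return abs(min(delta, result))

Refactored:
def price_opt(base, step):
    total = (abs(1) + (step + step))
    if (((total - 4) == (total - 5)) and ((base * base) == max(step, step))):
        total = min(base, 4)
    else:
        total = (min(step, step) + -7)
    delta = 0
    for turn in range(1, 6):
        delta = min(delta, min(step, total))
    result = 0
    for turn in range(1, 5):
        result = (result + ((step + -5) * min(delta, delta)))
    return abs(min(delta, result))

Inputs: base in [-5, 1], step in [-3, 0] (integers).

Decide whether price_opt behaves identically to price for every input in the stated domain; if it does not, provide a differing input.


Try base=0, step=0.
price: total = 1; (((total - 4) == (total - 5)) or ((base * base) == max(step, step))) -> true; total = 0; delta = 0; [turn=1]; delta = 0; [turn=2]; delta = 0; [turn=3]; delta = 0; [turn=4]; delta = 0; [turn=5]; delta = 0; result = 0; [turn=1]; result = 0; [turn=2]; result = 0; [turn=3]; result = 0; [turn=4]; result = 0; return 0
price_opt: total = 1; (((total - 4) == (total - 5)) and ((base * base) == max(step, step))) -> false; total = -7; delta = 0; [turn=1]; delta = -7; [turn=2]; delta = -7; [turn=3]; delta = -7; [turn=4]; delta = -7; [turn=5]; delta = -7; result = 0; [turn=1]; result = 35; [turn=2]; result = 70; [turn=3]; result = 105; [turn=4]; result = 140; return 7
0 against 7: the behavior changed.
verdict: not equivalent; witness: base=0, step=0


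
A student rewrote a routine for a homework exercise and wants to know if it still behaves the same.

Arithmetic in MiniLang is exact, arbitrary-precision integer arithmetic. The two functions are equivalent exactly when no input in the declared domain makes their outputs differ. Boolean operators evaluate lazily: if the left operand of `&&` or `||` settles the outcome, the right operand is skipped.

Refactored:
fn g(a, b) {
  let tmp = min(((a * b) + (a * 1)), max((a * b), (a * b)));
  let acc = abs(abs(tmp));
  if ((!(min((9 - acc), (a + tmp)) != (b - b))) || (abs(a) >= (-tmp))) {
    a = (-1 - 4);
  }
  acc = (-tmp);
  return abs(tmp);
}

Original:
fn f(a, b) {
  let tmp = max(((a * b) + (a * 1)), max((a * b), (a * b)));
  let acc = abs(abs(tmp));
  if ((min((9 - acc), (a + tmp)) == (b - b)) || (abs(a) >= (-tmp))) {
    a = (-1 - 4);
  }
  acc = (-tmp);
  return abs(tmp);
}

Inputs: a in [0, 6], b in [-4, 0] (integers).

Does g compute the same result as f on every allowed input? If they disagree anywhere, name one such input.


Not equivalent: a=1, b=-4 separates them (3 vs 4).
f: tmp=-3, then acc=3, then ((min((9 - acc), (a + tmp)) == (b - b)) || (abs(a) >= (-tmp))) is false, then acc=3, then returns 3
g: tmp=-4, then acc=4, then ((!(min((9 - acc), (a + tmp)) != (b - b))) || (abs(a) >= (-tmp))) is false, then acc=4, then returns 4
verdict: not equivalent; witness: a=1, b=-4


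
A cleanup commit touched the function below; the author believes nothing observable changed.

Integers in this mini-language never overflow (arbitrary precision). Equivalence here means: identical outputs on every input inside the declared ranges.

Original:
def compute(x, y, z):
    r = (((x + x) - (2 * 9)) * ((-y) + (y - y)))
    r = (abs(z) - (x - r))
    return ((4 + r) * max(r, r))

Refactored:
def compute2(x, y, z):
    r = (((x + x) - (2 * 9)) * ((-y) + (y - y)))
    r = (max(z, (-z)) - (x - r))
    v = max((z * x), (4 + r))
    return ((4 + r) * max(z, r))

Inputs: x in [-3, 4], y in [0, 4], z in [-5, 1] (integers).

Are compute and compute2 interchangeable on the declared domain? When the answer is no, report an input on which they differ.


Consider the input x=1, y=0, z=0.
compute: r := 0 | r := -1 | result -3
compute2: r := 0 | r := -1 | v := 3 | result 0
-3 != 0, so the rewrite changes behavior.
verdict: not equivalent; witness: x=1, y=0, z=0


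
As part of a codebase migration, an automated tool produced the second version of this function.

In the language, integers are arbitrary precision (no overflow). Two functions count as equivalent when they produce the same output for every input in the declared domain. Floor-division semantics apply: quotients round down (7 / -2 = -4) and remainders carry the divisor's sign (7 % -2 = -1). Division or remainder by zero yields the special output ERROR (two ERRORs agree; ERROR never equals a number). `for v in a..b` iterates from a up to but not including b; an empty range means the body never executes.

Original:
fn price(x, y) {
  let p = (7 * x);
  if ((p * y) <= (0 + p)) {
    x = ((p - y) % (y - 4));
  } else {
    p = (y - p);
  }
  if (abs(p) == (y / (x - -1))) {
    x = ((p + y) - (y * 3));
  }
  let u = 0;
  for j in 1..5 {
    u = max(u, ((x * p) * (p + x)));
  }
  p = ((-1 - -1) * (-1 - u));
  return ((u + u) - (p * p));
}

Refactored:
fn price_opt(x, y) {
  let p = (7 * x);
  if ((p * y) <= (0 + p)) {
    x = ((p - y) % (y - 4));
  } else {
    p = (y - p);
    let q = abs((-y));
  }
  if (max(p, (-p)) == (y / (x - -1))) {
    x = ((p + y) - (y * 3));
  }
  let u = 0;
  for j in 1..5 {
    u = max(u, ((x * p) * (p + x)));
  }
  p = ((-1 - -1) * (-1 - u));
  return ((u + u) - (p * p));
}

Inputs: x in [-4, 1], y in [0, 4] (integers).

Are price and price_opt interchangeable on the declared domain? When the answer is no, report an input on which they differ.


Reading the diff, among the changes: local variable names differ; min/max/abs usage differs; statement counts differ.
Spot check at x=0, y=3 — price: p=0, then ((p * y) <= (0 + p)) is true, then x=0, then (abs(p) == (y / (x - -1))) is false, then u=0, then (j=1), then u=0, then (j=2), then u=0, then (j=3), then u=0, then (j=4), then u=0, then p=0, then returns 0. price_opt: p=0, then ((p * y) <= (0 + p)) is true, then x=0, then (max(p, (-p)) == (y / (x - -1))) is false, then u=0, then (j=1), then u=0, then (j=2), then u=0, then (j=3), then u=0, then (j=4), then u=0, then p=0, then returns 0. Both give 0.
Across all 30 domain points the two functions coincide.
verdict: equivalent


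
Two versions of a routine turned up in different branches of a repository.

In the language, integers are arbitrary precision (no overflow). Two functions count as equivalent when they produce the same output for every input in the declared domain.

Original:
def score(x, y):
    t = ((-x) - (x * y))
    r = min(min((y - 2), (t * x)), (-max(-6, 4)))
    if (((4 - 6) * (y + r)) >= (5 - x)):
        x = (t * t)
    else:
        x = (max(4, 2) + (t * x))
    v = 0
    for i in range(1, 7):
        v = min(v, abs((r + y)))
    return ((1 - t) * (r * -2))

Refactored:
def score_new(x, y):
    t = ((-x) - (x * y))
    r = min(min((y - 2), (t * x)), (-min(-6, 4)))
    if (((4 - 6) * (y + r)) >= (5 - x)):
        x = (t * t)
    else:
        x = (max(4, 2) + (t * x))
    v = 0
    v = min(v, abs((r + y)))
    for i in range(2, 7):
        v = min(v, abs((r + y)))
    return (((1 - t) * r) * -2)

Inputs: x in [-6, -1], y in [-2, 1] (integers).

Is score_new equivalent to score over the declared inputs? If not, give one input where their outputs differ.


The rewrite breaks on x=-6, y=-1, where the results are 8 and 6.
score: t=0, then r=-4, then (((4 - 6) * (y + r)) >= (5 - x)) is false, then x=4, then v=0, then (i=1), then v=0, then (i=2), then v=0, then (i=3), then v=0, then (i=4), then v=0, then (i=5), then v=0, then (i=6), then v=0, then returns 8
score_new: t=0, then r=-3, then (((4 - 6) * (y + r)) >= (5 - x)) is false, then x=4, then v=0, then v=0, then (i=2), then v=0, then (i=3), then v=0, then (i=4), then v=0, then (i=5), then v=0, then (i=6), then v=0, then returns 6
verdict: not equivalent; witness: x=-6, y=-1


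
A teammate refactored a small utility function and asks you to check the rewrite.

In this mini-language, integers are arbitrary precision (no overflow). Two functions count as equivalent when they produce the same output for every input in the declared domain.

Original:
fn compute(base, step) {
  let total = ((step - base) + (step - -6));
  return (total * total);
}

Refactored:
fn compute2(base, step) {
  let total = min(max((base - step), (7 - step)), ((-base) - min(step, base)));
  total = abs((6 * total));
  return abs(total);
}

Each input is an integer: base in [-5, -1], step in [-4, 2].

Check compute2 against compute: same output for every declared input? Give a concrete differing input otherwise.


Evaluate both at base=-5, step=-4.
compute: total=3, then returns 9
compute2: total=10, then total=60, then returns 60
9 and 60 differ, so these are not the same function on this domain.
verdict: not equivalent; witness: base=-5, step=-4


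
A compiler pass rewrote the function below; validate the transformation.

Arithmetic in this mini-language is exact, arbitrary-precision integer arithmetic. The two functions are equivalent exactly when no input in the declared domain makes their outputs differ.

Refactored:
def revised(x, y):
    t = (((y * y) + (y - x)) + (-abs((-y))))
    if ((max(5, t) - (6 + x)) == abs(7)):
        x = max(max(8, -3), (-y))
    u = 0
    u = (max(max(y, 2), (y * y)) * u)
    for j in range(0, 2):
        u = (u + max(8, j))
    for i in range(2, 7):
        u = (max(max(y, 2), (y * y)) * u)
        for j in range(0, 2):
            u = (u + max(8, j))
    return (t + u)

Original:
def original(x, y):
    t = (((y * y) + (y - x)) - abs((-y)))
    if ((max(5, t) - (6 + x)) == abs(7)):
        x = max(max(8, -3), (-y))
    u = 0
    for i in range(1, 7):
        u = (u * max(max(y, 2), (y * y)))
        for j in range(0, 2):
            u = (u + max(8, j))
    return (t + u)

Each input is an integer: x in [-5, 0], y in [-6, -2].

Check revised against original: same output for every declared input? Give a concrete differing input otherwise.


The two are interchangeable: statement counts differ; and min/max/abs usage differs; and constant usage differs; and arithmetic usage differs; and loop structure differs, and every declared input agrees.
As a probe, take x=-1, y=-2: original runs t becomes 1; next ((max(5, t) - (6 + x)) == abs(7)) evaluates to false; next u becomes 0; next at i=1:; next u becomes 0; next at j=0:; next u becomes 8; next at j=1:; next u becomes 16; next at i=2:; next u becomes 64; next at j=0:; next u becomes 72; next at j=1:; next u becomes 80; next at i=3:; next u becomes 320; next at j=0:; next u becomes 328; next at j=1:; next u becomes 336; next at i=4:; next u becomes 1344; next at j=0:; next u becomes 1352; next at j=1:; next u becomes 1360; next at i=5:; next u becomes 5440; next at j=0:; next u becomes 5448; next at j=1:; next u becomes 5456; next at i=6:; next u becomes 21824; next at j=0:; next u becomes 21832; next at j=1:; next u becomes 21840; next final value 21841; revised runs t becomes 1; next ((max(5, t) - (6 + x)) == abs(7)) evaluates to false; next u becomes 0; next u becomes 0; next at j=0:; next u becomes 8; next at j=1:; next u becomes 16; next at i=2:; next u becomes 64; next at j=0:; next u becomes 72; next at j=1:; next u becomes 80; next at i=3:; next u becomes 320; next at j=0:; next u becomes 328; next at j=1:; next u becomes 336; next at i=4:; next u becomes 1344; next at j=0:; next u becomes 1352; next at j=1:; next u becomes 1360; next at i=5:; next u becomes 5440; next at j=0:; next u becomes 5448; next at j=1:; next u becomes 5456; next at i=6:; next u becomes 21824; next at j=0:; next u becomes 21832; next at j=1:; next u becomes 21840; next final value 21841; both end at 21841.
Sweeping the whole domain (30 inputs) finds no disagreement.
verdict: equivalent
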